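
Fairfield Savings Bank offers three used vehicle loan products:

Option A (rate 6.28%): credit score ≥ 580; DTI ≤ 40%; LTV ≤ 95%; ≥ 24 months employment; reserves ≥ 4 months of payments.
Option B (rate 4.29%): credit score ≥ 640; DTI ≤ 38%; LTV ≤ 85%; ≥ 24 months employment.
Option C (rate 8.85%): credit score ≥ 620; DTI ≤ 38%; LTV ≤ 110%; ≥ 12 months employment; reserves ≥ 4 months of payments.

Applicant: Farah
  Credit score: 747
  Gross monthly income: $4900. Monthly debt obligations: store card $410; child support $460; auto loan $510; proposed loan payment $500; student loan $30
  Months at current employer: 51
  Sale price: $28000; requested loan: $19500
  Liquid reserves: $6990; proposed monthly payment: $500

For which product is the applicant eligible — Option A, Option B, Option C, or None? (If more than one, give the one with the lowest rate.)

Total debts = (410 + 460 + 510 + 500 + 30) = 1,910; DTI = 1,910/4,900 = 39%.
LTV = 19,500/28,000 = 69.6%.
Reserves = 6,990/500 = 14.0 months.
Option A: score 747 ≥ 580; DTI 39% ≤ 40%; LTV 69.6% ≤ 95%; employment 51 ≥ 24 mo; reserves 14.0 ≥ 4 mo → qualifies.
Option B: score 747 ≥ 640; DTI 39% > 38%; LTV 69.6% ≤ 85%; employment 51 ≥ 24 mo → does not qualify.
Option C: score 747 ≥ 620; DTI 39% > 38%; LTV 69.6% ≤ 110%; employment 51 ≥ 12 mo; reserves 14.0 ≥ 4 mo → does not qualify.

Option A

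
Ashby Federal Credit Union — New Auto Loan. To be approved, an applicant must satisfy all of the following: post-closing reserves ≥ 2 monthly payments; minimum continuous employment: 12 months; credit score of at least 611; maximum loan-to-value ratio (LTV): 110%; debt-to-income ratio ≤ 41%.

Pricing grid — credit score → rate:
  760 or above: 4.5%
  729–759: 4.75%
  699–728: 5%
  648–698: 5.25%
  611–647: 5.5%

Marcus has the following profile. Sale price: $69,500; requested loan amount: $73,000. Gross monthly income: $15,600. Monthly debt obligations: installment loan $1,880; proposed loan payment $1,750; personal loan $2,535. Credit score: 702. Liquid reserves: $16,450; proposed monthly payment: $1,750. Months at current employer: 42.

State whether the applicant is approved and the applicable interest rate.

Credit score 702 ≥ 611 (meets minimum)
LTV: 73,000 ÷ 69,500 = 105%, within 110% cap
Total monthly debts = (1,880 + 1,750 + 2,535) = 6,165. DTI: 6,165 ÷ 15,600 = 39.5%, within the 41% cap
Reserves: 16,450 ÷ 1,750 = 9.4 months (meets 2-month minimum)
Employment 42 ≥ 12 months
All requirements met. Score 702 falls in the 699–728 tier → 5%.

Approved at 5%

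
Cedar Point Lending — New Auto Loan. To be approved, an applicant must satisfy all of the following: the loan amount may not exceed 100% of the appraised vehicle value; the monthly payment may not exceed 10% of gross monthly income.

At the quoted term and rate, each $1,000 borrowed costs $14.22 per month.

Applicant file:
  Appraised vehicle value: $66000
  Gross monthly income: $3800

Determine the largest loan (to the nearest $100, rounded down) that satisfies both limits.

Payment cap: 10% × $3,800 = $380/month.
At $14.22 per $1,000, that supports 380/14.22 × 1,000 ≈ $26,722 → $26,700.
LTV cap: 100% × $66,000 = $66,000 → $66,000.
Binding constraint: payment-to-income.

$26,700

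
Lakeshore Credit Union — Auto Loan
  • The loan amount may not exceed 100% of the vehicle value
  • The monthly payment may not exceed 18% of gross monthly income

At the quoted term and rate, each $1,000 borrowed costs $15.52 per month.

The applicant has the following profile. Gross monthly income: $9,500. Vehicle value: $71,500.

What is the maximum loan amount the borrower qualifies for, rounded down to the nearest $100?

Payment cap: 18% × $9,500 = $1,710/month.
At $15.52 per $1,000, that supports 1,710/15.52 × 1,000 ≈ $110,180 → $110,100.
LTV cap: 100% × $71,500 = $71,500 → $71,500.
Binding constraint: loan-to-value.

$71,500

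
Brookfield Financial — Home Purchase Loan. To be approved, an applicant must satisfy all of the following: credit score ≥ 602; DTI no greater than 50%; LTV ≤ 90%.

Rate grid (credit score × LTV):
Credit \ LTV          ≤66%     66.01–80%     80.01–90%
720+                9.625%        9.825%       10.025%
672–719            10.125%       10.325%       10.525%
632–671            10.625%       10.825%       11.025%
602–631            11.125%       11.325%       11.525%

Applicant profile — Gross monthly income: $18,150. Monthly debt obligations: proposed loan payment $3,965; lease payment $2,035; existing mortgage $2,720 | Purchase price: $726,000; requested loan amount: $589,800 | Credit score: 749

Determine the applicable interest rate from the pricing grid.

Credit score 749 ≥ 602; Total monthly debts = (3,965 + 2,035 + 2,720) = 8,720. Debt-to-income = 8,720/18,150 = 48% — meets 50% limit
LTV = 589,800/726,000 = 81.2% ≤ 90%
Score 749 is in the 720+ band; LTV 81.2% is in the 80.01–90% band → 10.025%.

10.025%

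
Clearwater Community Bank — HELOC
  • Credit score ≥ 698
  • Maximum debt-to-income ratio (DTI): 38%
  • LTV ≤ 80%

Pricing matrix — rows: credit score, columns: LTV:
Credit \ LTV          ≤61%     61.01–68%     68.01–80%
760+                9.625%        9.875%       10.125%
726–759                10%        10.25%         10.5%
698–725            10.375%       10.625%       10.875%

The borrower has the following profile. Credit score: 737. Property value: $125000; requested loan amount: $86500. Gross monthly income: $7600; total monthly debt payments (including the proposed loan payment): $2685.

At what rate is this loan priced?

Credit score 737 ≥ 698; Debt-to-income = 2,685/7,600 = 35.3% — meets 38% limit
LTV = 86,500/125,000 = 69.2% ≤ 80%
Score 737 is in the 726–759 band; LTV 69.2% is in the 68.01–80% band → 10.5%.

10.5%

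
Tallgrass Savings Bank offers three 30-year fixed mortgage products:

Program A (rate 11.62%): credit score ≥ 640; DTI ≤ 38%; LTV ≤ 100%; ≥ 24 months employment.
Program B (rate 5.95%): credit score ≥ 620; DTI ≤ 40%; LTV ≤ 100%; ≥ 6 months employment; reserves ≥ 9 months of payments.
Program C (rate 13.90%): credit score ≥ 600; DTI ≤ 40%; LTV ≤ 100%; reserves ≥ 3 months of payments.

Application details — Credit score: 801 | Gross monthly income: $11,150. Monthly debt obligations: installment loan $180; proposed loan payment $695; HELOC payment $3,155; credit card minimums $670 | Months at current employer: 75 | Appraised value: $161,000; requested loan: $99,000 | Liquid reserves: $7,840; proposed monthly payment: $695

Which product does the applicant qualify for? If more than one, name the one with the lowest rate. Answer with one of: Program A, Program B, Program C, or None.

Total debts = (180 + 695 + 3,155 + 670) = 4,700; DTI = 4,700/11,150 = 42.2%.
LTV = 99,000/161,000 = 61.5%.
Reserves = 7,840/695 = 11.3 months.
Program A: score 801 ≥ 640; DTI 42.2% > 38%; LTV 61.5% ≤ 100%; employment 75 ≥ 24 mo → does not qualify.
Program B: score 801 ≥ 620; DTI 42.2% > 40%; LTV 61.5% ≤ 100%; employment 75 ≥ 6 mo; reserves 11.3 ≥ 9 mo → does not qualify.
Program C: score 801 ≥ 600; DTI 42.2% > 40%; LTV 61.5% ≤ 100%; reserves 11.3 ≥ 3 mo → does not qualify.

None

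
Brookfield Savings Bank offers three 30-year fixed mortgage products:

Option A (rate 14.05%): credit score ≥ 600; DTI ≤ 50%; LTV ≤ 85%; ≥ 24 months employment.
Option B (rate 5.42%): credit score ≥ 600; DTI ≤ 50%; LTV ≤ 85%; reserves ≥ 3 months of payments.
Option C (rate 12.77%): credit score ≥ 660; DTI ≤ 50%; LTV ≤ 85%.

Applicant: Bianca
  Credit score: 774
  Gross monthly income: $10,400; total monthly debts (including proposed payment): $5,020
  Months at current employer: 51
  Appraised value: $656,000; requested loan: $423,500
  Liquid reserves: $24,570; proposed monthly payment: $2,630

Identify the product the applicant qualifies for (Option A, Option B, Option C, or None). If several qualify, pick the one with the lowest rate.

DTI = 5,020/10,400 = 48.3%.
LTV = 423,500/656,000 = 64.6%.
Reserves = 24,570/2,630 = 9.3 months.
Option A: score 774 ≥ 600; DTI 48.3% ≤ 50%; LTV 64.6% ≤ 85%; employment 51 ≥ 24 mo → qualifies.
Option B: score 774 ≥ 600; DTI 48.3% ≤ 50%; LTV 64.6% ≤ 85%; reserves 9.3 ≥ 3 mo → qualifies.
Option C: score 774 ≥ 660; DTI 48.3% ≤ 50%; LTV 64.6% ≤ 85% → qualifies.
Qualifying: Option A, Option B, Option C. Lowest rate is 5.42% → Option B.

Option B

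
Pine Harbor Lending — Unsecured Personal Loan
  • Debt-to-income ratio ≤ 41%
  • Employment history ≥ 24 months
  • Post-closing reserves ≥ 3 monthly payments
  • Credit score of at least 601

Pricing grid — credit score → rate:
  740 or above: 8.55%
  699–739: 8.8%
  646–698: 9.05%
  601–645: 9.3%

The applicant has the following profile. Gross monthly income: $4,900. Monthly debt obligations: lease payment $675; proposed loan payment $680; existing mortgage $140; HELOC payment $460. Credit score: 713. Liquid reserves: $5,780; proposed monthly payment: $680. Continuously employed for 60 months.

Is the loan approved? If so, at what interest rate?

Credit score 713 ≥ 601 (meets minimum)
Total monthly debts = (675 + 680 + 140 + 460) = 1,955. DTI = 1,955/4,900 = 39.9% ≤ 41%
Liquid reserves cover 5,780/680 = 8.5 months — ≥ 3 required
Employment 60 ≥ 24 months
All requirements met. Score 713 falls in the 699–739 tier → 8.8%.

Approved at 8.8%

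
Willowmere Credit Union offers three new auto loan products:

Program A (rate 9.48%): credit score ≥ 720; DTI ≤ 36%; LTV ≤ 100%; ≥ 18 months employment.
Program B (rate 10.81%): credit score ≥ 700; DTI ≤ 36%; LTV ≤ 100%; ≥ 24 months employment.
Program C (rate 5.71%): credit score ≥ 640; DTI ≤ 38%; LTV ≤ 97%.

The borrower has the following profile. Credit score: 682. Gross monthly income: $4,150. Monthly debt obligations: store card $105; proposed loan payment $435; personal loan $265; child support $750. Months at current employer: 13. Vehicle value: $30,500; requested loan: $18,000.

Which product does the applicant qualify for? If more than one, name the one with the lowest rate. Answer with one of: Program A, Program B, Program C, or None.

Total debts = (105 + 435 + 265 + 750) = 1,555; DTI = 1,555/4,150 = 37.5%.
LTV = 18,000/30,500 = 59%.
Program A: score 682 < 720; DTI 37.5% > 36%; LTV 59% ≤ 100%; employment 13 < 18 mo → does not qualify.
Program B: score 682 < 700; DTI 37.5% > 36%; LTV 59% ≤ 100%; employment 13 < 24 mo → does not qualify.
Program C: score 682 ≥ 640; DTI 37.5% ≤ 38%; LTV 59% ≤ 97% → qualifies.

Program C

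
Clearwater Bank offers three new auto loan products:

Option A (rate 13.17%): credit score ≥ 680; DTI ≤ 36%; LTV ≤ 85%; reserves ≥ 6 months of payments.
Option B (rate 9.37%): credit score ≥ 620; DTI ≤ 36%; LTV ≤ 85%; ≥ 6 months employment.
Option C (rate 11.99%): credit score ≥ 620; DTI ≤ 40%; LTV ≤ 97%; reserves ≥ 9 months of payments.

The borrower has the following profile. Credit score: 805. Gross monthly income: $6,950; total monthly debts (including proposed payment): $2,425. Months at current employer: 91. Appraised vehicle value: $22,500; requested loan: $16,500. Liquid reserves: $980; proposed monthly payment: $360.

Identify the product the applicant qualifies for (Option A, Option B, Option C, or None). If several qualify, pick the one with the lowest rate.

Option B

DTI = 2,425/6,950 = 34.9%.
LTV = 16,500/22,500 = 73.3%.
Reserves = 980/360 = 2.7 months.
Option A: score 805 ≥ 680; DTI 34.9% ≤ 36%; LTV 73.3% ≤ 85%; reserves 2.7 < 6 mo → does not qualify.
Option B: score 805 ≥ 620; DTI 34.9% ≤ 36%; LTV 73.3% ≤ 85%; employment 91 ≥ 6 mo → qualifies.
Option C: score 805 ≥ 620; DTI 34.9% ≤ 40%; LTV 73.3% ≤ 97%; reserves 2.7 < 9 mo → does not qualify.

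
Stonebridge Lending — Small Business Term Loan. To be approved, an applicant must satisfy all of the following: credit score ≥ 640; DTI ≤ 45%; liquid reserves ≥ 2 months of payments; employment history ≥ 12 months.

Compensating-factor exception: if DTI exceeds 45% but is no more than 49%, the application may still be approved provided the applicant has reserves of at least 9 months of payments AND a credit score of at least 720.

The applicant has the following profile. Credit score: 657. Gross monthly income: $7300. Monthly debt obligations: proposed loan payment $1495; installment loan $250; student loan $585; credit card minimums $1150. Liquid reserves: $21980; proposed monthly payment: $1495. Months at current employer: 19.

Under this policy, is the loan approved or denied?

Credit score 657 ≥ 640 (meets base)
Total debts = (1,495 + 250 + 585 + 1,150) = 3,480. DTI: 3,480 ÷ 7,300 = 47.7%, over the 45% base limit.
Reserves: 21,980 ÷ 1,495 = 14.7 months (meets 2-month minimum)
Employment 19 ≥ 12 months
47.7% falls in the override range (45%–49%), so the compensating-factor test applies.
Override check — reserves: 14.7 mo (ok); score: 657 (below 720).
Override conditions not both satisfied; exception does not apply.

Denied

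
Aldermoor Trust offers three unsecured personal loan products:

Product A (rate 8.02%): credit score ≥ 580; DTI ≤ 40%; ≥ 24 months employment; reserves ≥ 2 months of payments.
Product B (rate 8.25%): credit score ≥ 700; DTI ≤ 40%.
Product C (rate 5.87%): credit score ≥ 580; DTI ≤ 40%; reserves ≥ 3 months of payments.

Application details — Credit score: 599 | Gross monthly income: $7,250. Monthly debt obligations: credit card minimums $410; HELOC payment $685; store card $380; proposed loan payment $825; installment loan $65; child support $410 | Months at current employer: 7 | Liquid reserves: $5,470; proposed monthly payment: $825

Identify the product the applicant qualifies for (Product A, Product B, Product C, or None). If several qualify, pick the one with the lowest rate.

Product C

Total debts = (410 + 685 + 380 + 825 + 65 + 410) = 2,775; DTI = 2,775/7,250 = 38.3%.
Reserves = 5,470/825 = 6.6 months.
Product A: score 599 ≥ 580; DTI 38.3% ≤ 40%; employment 7 < 24 mo; reserves 6.6 ≥ 2 mo → does not qualify.
Product B: score 599 < 700; DTI 38.3% ≤ 40% → does not qualify.
Product C: score 599 ≥ 580; DTI 38.3% ≤ 40%; reserves 6.6 ≥ 3 mo → qualifies.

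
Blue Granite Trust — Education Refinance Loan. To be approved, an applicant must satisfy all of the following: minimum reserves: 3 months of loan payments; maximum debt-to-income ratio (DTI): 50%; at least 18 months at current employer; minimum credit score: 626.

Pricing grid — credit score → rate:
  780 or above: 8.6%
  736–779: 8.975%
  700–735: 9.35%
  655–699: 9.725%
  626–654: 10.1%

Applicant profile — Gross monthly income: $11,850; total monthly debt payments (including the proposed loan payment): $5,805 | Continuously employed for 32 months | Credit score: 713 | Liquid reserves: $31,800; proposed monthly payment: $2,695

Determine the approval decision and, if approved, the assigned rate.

Credit score 713 ≥ 626 (meets minimum)
Employment 32 ≥ 18 months
Debt-to-income = 5,805/11,850 = 49% — meets 50% limit
Liquid reserves cover 31,800/2,695 = 11.8 months — ≥ 3 required
All requirements met. Score 713 falls in the 700–735 tier → 9.35%.

Approved at 9.35%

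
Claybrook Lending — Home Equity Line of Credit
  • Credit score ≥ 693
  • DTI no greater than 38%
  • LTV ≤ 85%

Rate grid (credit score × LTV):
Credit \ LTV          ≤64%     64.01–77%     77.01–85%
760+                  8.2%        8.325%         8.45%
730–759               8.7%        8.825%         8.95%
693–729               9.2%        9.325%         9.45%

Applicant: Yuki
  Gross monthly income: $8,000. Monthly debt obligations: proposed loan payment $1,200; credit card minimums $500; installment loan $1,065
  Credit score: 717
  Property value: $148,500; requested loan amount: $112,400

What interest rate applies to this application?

Credit score 717 ≥ 693; Total monthly debts = (1,200 + 500 + 1,065) = 2,765. DTI = 2,765/8,000 = 34.6% ≤ 38%
Loan-to-value = 112,400/148,500 = 75.7% — pass (85% max)
Row: 717 falls in 693–729. Column: 75.7% falls in 64.01–77%. Rate = 9.325%.

9.325%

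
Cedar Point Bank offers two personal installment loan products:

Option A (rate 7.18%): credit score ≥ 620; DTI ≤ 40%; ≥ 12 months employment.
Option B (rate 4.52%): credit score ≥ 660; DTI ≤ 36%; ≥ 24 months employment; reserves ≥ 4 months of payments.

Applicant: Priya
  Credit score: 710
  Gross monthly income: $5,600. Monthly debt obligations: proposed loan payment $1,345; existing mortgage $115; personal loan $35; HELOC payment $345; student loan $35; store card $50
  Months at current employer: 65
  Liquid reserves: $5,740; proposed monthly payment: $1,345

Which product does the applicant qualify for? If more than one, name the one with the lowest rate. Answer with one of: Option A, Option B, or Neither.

Option B

Total debts = (1,345 + 115 + 35 + 345 + 35 + 50) = 1,925; DTI = 1,925/5,600 = 34.4%.
Reserves = 5,740/1,345 = 4.3 months.
Option A: score 710 ≥ 620; DTI 34.4% ≤ 40%; employment 65 ≥ 12 mo → qualifies.
Option B: score 710 ≥ 660; DTI 34.4% ≤ 36%; employment 65 ≥ 24 mo; reserves 4.3 ≥ 4 mo → qualifies.
Qualifying: Option A, Option B. Lowest rate is 4.52% → Option B.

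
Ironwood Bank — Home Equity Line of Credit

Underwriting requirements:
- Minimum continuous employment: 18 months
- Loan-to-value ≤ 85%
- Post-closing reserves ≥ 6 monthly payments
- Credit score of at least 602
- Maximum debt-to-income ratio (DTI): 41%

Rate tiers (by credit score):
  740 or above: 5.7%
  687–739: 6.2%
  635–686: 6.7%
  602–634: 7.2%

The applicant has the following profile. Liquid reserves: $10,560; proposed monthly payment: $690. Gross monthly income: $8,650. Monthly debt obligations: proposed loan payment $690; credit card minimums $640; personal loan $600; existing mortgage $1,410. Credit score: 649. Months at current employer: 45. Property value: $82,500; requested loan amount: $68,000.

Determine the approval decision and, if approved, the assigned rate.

Credit score 649 ≥ 602 (meets minimum)
Employment 45 ≥ 18 months
LTV: 68,000 ÷ 82,500 = 82.4%, within 85% cap
Total monthly debts = (690 + 640 + 600 + 1,410) = 3,340. DTI: 3,340 ÷ 8,650 = 38.6%, within the 41% cap
Liquid reserves cover 10,560/690 = 15.3 months — ≥ 6 required
All requirements met. Score 649 falls in the 635–686 tier → 6.7%.

Approved at 6.7%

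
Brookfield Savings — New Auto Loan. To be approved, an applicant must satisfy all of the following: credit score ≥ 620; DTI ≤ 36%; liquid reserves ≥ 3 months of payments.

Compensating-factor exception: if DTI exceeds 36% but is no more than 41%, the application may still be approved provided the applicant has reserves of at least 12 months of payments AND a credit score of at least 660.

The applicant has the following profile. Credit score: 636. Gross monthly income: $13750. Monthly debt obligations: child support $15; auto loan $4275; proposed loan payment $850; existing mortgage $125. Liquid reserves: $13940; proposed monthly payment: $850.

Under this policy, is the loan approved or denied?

Credit score 636 ≥ 620 (meets base)
Total debts = (15 + 4,275 + 850 + 125) = 5,265. DTI: 5,265 ÷ 13,750 = 38.3%, over the 36% base limit.
Liquid reserves cover 13,940/850 = 16.4 months — ≥ 3 required
DTI 38.3% is within the 36%–41% exception band; checking compensating factors.
Override check — reserves: 16.4 mo (ok); score: 636 (below 660).
Override conditions not both satisfied; exception does not apply.

Denied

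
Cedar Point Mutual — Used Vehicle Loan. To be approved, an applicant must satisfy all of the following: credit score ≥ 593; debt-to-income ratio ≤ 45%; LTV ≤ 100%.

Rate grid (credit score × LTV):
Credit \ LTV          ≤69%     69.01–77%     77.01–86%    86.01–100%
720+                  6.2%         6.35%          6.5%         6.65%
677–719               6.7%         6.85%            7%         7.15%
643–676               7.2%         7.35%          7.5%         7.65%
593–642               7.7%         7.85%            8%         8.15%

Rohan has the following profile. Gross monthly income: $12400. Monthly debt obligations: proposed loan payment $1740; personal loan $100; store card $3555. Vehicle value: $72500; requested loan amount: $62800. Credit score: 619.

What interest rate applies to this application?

Credit score 619 ≥ 593; Total monthly debts = (1,740 + 100 + 3,555) = 5,395. DTI = 5,395/12,400 = 43.5% ≤ 45%
LTV = 62,800/72,500 = 86.6% ≤ 100%
Score 619 is in the 593–642 band; LTV 86.6% is in the 86.01–100% band → 8.15%.

8.15%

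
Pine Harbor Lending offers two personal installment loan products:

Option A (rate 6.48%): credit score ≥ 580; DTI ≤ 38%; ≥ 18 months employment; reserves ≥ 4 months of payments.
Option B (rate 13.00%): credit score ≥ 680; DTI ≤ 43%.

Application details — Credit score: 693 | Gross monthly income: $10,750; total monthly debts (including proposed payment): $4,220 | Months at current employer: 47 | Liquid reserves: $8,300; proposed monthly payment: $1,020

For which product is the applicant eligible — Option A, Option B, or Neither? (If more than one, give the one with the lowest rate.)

Option B

DTI = 4,220/10,750 = 39.3%.
Reserves = 8,300/1,020 = 8.1 months.
Option A: score 693 ≥ 580; DTI 39.3% > 38%; employment 47 ≥ 18 mo; reserves 8.1 ≥ 4 mo → does not qualify.
Option B: score 693 ≥ 680; DTI 39.3% ≤ 43% → qualifies.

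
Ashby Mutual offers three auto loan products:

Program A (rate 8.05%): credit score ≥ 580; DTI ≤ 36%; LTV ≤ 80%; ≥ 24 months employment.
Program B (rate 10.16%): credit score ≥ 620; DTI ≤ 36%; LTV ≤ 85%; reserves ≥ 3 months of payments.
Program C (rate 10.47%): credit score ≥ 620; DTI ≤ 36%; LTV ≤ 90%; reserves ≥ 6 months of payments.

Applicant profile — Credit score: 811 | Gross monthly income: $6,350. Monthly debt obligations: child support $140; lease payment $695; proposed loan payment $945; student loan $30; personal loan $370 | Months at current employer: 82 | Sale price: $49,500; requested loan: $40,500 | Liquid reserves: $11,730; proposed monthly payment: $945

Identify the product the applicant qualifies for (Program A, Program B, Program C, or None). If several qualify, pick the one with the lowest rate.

Total debts = (140 + 695 + 945 + 30 + 370) = 2,180; DTI = 2,180/6,350 = 34.3%.
LTV = 40,500/49,500 = 81.8%.
Reserves = 11,730/945 = 12.4 months.
Program A: score 811 ≥ 580; DTI 34.3% ≤ 36%; LTV 81.8% > 80%; employment 82 ≥ 24 mo → does not qualify.
Program B: score 811 ≥ 620; DTI 34.3% ≤ 36%; LTV 81.8% ≤ 85%; reserves 12.4 ≥ 3 mo → qualifies.
Program C: score 811 ≥ 620; DTI 34.3% ≤ 36%; LTV 81.8% ≤ 90%; reserves 12.4 ≥ 6 mo → qualifies.
Qualifying: Program B, Program C. Lowest rate is 10.16% → Program B.

Program B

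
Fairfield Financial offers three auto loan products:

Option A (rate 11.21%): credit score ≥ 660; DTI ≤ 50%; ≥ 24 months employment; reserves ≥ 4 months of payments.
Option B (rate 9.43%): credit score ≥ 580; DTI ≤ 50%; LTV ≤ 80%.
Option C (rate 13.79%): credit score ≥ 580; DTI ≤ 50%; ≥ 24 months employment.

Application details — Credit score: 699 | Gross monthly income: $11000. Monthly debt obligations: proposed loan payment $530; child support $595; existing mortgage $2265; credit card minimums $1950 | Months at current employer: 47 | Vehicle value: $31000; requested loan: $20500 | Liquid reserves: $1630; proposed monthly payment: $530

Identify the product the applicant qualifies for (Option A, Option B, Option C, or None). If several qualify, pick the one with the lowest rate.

Total debts = (530 + 595 + 2,265 + 1,950) = 5,340; DTI = 5,340/11,000 = 48.5%.
LTV = 20,500/31,000 = 66.1%.
Reserves = 1,630/530 = 3.1 months.
Option A: score 699 ≥ 660; DTI 48.5% ≤ 50%; employment 47 ≥ 24 mo; reserves 3.1 < 4 mo → does not qualify.
Option B: score 699 ≥ 580; DTI 48.5% ≤ 50%; LTV 66.1% ≤ 80% → qualifies.
Option C: score 699 ≥ 580; DTI 48.5% ≤ 50%; employment 47 ≥ 24 mo → qualifies.
Qualifying: Option B, Option C. Lowest rate is 9.43% → Option B.

Option B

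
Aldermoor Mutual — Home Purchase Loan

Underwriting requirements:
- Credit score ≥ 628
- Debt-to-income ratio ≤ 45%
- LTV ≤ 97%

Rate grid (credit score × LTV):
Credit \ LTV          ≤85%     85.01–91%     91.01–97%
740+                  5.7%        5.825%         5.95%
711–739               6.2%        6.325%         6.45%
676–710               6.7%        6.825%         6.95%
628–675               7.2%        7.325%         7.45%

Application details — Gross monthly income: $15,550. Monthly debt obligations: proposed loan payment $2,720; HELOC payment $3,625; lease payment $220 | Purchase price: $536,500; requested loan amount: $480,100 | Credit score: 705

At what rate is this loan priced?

Credit score 705 ≥ 628; Total monthly debts = (2,720 + 3,625 + 220) = 6,565. Debt-to-income = 6,565/15,550 = 42.2% — meets 45% limit
LTV = 480,100/536,500 = 89.5% ≤ 97%
Credit 705 → row 676–710; LTV 89.5% → column 85.01–91%. Grid cell → 6.825%.

6.825%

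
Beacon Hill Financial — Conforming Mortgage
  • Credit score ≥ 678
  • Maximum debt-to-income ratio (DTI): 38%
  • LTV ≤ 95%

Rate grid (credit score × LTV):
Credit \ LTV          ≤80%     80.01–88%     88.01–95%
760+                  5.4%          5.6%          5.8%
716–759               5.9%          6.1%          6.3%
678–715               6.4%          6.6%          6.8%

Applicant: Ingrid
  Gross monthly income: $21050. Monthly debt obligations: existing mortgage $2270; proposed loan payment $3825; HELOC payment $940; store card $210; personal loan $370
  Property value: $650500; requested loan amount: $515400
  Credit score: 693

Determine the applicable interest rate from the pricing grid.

6.4%

Credit score 693 ≥ 678; Total monthly debts = (2,270 + 3,825 + 940 + 210 + 370) = 7,615. DTI = 7,615/21,050 = 36.2% ≤ 38%
LTV = 515,400/650,500 = 79.2% ≤ 95%
Credit 693 → row 678–715; LTV 79.2% → column ≤80%. Grid cell → 6.4%.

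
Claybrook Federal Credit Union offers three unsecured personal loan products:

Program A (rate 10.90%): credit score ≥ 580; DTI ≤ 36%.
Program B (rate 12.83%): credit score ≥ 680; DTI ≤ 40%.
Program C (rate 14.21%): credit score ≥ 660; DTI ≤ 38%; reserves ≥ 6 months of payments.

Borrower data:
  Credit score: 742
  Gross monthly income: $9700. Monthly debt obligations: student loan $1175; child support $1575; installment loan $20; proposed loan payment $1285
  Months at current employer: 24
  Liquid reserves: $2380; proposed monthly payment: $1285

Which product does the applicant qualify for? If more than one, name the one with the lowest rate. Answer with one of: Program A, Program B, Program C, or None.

Total debts = (1,175 + 1,575 + 20 + 1,285) = 4,055; DTI = 4,055/9,700 = 41.8%.
Reserves = 2,380/1,285 = 1.9 months.
Program A: score 742 ≥ 580; DTI 41.8% > 36% → does not qualify.
Program B: score 742 ≥ 680; DTI 41.8% > 40% → does not qualify.
Program C: score 742 ≥ 660; DTI 41.8% > 38%; reserves 1.9 < 6 mo → does not qualify.

None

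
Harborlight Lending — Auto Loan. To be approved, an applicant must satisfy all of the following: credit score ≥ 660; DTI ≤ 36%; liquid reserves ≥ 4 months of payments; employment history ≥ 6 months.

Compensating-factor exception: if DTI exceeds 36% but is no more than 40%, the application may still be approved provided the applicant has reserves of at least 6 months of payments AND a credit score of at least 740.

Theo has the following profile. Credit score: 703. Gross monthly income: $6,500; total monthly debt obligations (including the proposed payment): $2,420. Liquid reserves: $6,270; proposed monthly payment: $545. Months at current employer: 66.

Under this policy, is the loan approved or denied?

Credit score 703 ≥ 660 (meets base)
DTI = 2,420/6,500 = 37.2% > 36% — standard DTI limit exceeded.
Reserves = 6,270/545 = 11.5 months ≥ 4
Employment 66 ≥ 6 months
DTI 37.2% is within the 36%–40% exception band; checking compensating factors.
Reserves 11.5 ≥ 6 months; credit score 703 < 740.
Override conditions not both satisfied; exception does not apply.

Denied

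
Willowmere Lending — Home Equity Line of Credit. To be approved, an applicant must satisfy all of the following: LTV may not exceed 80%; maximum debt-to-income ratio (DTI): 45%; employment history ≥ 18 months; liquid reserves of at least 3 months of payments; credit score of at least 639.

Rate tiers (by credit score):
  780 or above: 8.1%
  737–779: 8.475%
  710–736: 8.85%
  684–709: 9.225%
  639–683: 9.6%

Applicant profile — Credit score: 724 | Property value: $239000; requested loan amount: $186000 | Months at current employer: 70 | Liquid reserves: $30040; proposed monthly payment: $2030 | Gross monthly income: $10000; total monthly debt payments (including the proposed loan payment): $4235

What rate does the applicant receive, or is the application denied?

Approved at 8.85%

Credit score 724 ≥ 639 (meets minimum)
LTV = 186,000/239,000 = 77.8% ≤ 80%
DTI: 4,235 ÷ 10,000 = 42.4%, within the 45% cap
Liquid reserves cover 30,040/2,030 = 14.8 months — ≥ 3 required
Employment 70 ≥ 18 months
All requirements met. Score 724 falls in the 710–736 tier → 8.85%.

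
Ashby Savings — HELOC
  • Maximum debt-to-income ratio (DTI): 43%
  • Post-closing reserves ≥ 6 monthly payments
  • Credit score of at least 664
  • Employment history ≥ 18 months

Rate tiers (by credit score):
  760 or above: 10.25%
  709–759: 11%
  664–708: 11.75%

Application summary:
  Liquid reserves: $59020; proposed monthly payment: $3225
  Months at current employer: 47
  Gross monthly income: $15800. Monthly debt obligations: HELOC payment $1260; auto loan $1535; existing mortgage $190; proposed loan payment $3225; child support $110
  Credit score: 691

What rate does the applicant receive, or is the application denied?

Approved at 11.75%

Credit score 691 ≥ 664 (meets minimum)
Total monthly debts = (1,260 + 1,535 + 190 + 3,225 + 110) = 6,320. Debt-to-income = 6,320/15,800 = 40% — meets 43% limit
Employment 47 ≥ 18 months
Reserves: 59,020 ÷ 3,225 = 18.3 months (meets 6-month minimum)
All requirements met. Score 691 falls in the 664–708 tier → 11.75%.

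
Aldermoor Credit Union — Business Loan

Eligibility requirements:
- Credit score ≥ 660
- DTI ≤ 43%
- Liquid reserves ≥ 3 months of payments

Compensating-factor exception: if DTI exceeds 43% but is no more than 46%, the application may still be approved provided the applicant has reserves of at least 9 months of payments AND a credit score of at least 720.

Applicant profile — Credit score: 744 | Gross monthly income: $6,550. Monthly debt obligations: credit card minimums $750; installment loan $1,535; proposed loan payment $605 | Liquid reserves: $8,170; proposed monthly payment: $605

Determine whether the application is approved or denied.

Credit score 744 ≥ 660 (meets base)
Total debts = (750 + 1,535 + 605) = 2,890. DTI = 2,890/6,550 = 44.1% > 43% — standard DTI limit exceeded.
Liquid reserves cover 8,170/605 = 13.5 months — ≥ 3 required
DTI 44.1% is within the 43%–46% exception band; checking compensating factors.
Override check — reserves: 13.5 mo (ok); score: 744 (ok).
Both compensating conditions met → exception applies.

Approved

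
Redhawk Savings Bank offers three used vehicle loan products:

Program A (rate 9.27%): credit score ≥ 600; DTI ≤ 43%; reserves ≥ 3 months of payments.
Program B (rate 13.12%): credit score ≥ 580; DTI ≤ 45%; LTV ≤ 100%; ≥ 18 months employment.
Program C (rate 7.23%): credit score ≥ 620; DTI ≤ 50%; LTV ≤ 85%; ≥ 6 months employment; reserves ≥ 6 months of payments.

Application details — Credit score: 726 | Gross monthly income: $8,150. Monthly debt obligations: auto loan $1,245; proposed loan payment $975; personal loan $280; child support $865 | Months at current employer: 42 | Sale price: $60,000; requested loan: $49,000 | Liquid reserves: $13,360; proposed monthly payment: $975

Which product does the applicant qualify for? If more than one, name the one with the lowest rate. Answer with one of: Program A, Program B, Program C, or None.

Total debts = (1,245 + 975 + 280 + 865) = 3,365; DTI = 3,365/8,150 = 41.3%.
LTV = 49,000/60,000 = 81.7%.
Reserves = 13,360/975 = 13.7 months.
Program A: score 726 ≥ 600; DTI 41.3% ≤ 43%; reserves 13.7 ≥ 3 mo → qualifies.
Program B: score 726 ≥ 580; DTI 41.3% ≤ 45%; LTV 81.7% ≤ 100%; employment 42 ≥ 18 mo → qualifies.
Program C: score 726 ≥ 620; DTI 41.3% ≤ 50%; LTV 81.7% ≤ 85%; employment 42 ≥ 6 mo; reserves 13.7 ≥ 6 mo → qualifies.
Qualifying: Program A, Program B, Program C. Lowest rate is 7.23% → Program C.

Program C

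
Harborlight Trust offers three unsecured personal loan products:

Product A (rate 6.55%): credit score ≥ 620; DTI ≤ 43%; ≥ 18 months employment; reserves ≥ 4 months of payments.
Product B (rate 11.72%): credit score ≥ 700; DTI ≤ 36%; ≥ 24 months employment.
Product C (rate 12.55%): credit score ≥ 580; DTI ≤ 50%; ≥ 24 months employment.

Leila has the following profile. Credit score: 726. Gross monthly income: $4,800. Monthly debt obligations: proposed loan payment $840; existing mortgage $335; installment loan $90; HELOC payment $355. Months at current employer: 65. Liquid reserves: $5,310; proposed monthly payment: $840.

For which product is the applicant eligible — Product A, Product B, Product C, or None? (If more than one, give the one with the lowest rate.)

Total debts = (840 + 335 + 90 + 355) = 1,620; DTI = 1,620/4,800 = 33.8%.
Reserves = 5,310/840 = 6.3 months.
Product A: score 726 ≥ 620; DTI 33.8% ≤ 43%; employment 65 ≥ 18 mo; reserves 6.3 ≥ 4 mo → qualifies.
Product B: score 726 ≥ 700; DTI 33.8% ≤ 36%; employment 65 ≥ 24 mo → qualifies.
Product C: score 726 ≥ 580; DTI 33.8% ≤ 50%; employment 65 ≥ 24 mo → qualifies.
Qualifying: Product A, Product B, Product C. Lowest rate is 6.55% → Product A.

Product A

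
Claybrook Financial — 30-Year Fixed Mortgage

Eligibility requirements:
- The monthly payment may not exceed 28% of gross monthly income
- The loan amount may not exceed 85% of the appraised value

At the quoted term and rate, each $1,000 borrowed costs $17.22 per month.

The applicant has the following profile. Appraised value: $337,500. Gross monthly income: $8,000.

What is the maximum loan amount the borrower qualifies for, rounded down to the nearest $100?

Payment cap: 28% × $8,000 = $2,240/month.
At $17.22 per $1,000, that supports 2,240/17.22 × 1,000 ≈ $130,081 → $130,000.
LTV cap: 85% × $337,500 = $286,875 → $286,800.
Binding constraint: payment-to-income.

$130,000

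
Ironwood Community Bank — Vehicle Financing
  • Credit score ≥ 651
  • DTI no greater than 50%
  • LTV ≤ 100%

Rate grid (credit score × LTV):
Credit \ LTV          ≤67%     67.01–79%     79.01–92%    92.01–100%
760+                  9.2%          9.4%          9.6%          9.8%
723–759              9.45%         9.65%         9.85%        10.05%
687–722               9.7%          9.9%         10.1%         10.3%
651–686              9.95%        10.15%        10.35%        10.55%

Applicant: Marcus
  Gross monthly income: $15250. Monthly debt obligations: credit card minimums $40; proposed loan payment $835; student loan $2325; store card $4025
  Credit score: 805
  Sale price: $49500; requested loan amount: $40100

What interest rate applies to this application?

Credit score 805 ≥ 651; Total monthly debts = (40 + 835 + 2,325 + 4,025) = 7,225. DTI = 7,225/15,250 = 47.4% ≤ 50%
LTV: 40,100 ÷ 49,500 = 81%, within 100% cap
Credit 805 → row 760+; LTV 81% → column 79.01–92%. Grid cell → 9.6%.

9.6%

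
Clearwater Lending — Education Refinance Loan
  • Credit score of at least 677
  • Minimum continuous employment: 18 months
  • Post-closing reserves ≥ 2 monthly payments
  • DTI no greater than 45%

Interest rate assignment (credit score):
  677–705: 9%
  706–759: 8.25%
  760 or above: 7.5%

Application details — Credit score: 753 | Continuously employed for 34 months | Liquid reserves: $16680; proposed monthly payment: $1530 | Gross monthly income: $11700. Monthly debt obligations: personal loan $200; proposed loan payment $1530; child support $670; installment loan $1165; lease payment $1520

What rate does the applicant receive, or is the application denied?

Credit score 753 ≥ 677 (meets minimum)
Employment 34 ≥ 18 months
Reserves: 16,680 ÷ 1,530 = 10.9 months (meets 2-month minimum)
Total monthly debts = (200 + 1,530 + 670 + 1,165 + 1,520) = 5,085. Debt-to-income = 5,085/11,700 = 43.5% — meets 45% limit
All requirements met. Score 753 falls in the 706–759 tier → 8.25%.

Approved at 8.25%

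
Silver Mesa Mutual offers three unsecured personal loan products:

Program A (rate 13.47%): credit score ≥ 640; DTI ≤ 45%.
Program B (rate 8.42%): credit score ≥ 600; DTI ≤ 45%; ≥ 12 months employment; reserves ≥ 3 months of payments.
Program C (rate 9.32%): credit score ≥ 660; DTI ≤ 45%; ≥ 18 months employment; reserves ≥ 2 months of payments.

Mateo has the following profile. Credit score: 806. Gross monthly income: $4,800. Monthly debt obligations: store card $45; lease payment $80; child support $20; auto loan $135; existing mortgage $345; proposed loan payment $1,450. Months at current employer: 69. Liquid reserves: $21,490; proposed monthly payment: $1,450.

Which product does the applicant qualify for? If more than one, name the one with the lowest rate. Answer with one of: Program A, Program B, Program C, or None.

Program B

Total debts = (45 + 80 + 20 + 135 + 345 + 1,450) = 2,075; DTI = 2,075/4,800 = 43.2%.
Reserves = 21,490/1,450 = 14.8 months.
Program A: score 806 ≥ 640; DTI 43.2% ≤ 45% → qualifies.
Program B: score 806 ≥ 600; DTI 43.2% ≤ 45%; employment 69 ≥ 12 mo; reserves 14.8 ≥ 3 mo → qualifies.
Program C: score 806 ≥ 660; DTI 43.2% ≤ 45%; employment 69 ≥ 18 mo; reserves 14.8 ≥ 2 mo → qualifies.
Qualifying: Program A, Program B, Program C. Lowest rate is 8.42% → Program B.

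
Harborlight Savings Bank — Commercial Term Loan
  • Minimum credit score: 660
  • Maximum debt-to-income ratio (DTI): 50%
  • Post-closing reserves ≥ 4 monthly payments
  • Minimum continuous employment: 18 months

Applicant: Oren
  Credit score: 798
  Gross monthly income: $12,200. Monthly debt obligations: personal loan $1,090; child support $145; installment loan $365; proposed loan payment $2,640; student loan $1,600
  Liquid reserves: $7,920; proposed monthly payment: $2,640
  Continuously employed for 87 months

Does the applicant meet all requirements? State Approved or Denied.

Denied

Credit score 798 ≥ 660 (meets)
Total monthly debts = (1,090 + 145 + 365 + 2,640 + 1,600) = 5,840. DTI: 5,840 ÷ 12,200 = 47.9%, within the 50% cap
Reserves = 7,920/2,640 = 3.0 months < 4
Employment 87 ≥ 18 months
Fails on reserves.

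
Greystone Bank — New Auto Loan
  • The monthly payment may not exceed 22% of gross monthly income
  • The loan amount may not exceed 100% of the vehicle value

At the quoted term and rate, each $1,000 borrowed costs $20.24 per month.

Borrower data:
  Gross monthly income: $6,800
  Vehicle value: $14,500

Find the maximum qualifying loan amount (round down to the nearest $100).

Payment cap: 22% × $6,800 = $1,496/month.
At $20.24 per $1,000, that supports 1,496/20.24 × 1,000 ≈ $73,913 → $73,900.
LTV cap: 100% × $14,500 = $14,500 → $14,500.
Binding constraint: loan-to-value.

$14,500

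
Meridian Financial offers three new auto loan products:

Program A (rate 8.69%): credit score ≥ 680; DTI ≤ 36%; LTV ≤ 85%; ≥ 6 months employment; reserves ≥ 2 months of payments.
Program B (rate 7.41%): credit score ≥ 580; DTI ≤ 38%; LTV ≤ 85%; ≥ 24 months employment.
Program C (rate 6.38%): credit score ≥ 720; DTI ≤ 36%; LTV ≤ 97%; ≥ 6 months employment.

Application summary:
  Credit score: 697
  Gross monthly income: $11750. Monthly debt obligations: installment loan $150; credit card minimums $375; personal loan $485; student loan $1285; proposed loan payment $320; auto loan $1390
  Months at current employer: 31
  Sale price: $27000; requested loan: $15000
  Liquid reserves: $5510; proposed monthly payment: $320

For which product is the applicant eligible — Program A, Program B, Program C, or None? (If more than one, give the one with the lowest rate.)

Total debts = (150 + 375 + 485 + 1,285 + 320 + 1,390) = 4,005; DTI = 4,005/11,750 = 34.1%.
LTV = 15,000/27,000 = 55.6%.
Reserves = 5,510/320 = 17.2 months.
Program A: score 697 ≥ 680; DTI 34.1% ≤ 36%; LTV 55.6% ≤ 85%; employment 31 ≥ 6 mo; reserves 17.2 ≥ 2 mo → qualifies.
Program B: score 697 ≥ 580; DTI 34.1% ≤ 38%; LTV 55.6% ≤ 85%; employment 31 ≥ 24 mo → qualifies.
Program C: score 697 < 720; DTI 34.1% ≤ 36%; LTV 55.6% ≤ 97%; employment 31 ≥ 6 mo → does not qualify.
Qualifying: Program A, Program B. Lowest rate is 7.41% → Program B.

Program B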